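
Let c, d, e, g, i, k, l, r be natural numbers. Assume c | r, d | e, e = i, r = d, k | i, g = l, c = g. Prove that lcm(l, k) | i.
c = g and g = l, therefore c = l. From r = d and c | r, c | d. Because e = i and d | e, d | i. Because c | d, c | i. c = l, so l | i. k | i, so lcm(l, k) | i.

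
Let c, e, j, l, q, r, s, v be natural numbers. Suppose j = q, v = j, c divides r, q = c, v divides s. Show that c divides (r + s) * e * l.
j = q and q = c, hence j = c. v = j and v divides s, therefore j divides s. Since j = c, c divides s. c divides r, so c divides r + s. Then c divides (r + s) * e. Then c divides (r + s) * e * l.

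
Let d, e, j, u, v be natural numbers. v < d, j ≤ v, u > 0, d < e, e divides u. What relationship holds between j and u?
j < u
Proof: j ≤ v and v < d, hence j < d. From d < e, j < e. e divides u and u > 0, therefore e ≤ u. Since j < e, j < u.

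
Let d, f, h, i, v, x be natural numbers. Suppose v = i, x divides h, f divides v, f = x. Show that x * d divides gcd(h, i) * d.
f = x and f divides v, therefore x divides v. From v = i, x divides i. Since x divides h, x divides gcd(h, i). Then x * d divides gcd(h, i) * d.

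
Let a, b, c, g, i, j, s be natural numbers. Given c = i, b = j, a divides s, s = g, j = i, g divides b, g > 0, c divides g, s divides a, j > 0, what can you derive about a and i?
a = i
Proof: Because a divides s and s divides a, a = s. s = g, so a = g. b = j and g divides b, so g divides j. Because j > 0, g ≤ j. Because j = i, g ≤ i. c = i and c divides g, hence i divides g. Since g > 0, i ≤ g. g ≤ i, so g = i. a = g, so a = i.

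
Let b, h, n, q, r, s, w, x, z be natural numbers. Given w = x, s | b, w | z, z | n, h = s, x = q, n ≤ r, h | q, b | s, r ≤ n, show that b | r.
s | b and b | s, therefore s = b. Because h = s, h = b. Since h | q, b | q. Since w = x and x = q, w = q. Since w | z, q | z. Since b | q, b | z. Because n ≤ r and r ≤ n, n = r. From z | n, z | r. b | z, so b | r.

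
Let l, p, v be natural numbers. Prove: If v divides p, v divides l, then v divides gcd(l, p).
v divides l and v divides p. Because common divisors divide the gcd, v divides gcd(l, p).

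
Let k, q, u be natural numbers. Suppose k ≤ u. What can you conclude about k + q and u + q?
k + q ≤ u + q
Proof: Since k ≤ u, by adding to both sides, k + q ≤ u + q.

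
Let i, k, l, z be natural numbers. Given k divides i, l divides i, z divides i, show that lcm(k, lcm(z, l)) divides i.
z divides i and l divides i, therefore lcm(z, l) divides i. k divides i, so lcm(k, lcm(z, l)) divides i.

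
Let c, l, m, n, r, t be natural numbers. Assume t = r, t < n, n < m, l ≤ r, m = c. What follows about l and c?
l < c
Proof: t < n and n < m, therefore t < m. Since m = c, t < c. Since t = r, r < c. Since l ≤ r, l < c.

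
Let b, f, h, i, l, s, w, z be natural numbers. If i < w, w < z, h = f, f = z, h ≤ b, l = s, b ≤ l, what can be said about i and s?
i < s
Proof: h = f and f = z, thus h = z. Since h ≤ b, z ≤ b. Because w < z, w < b. Since i < w, i < b. l = s and b ≤ l, so b ≤ s. i < b, so i < s.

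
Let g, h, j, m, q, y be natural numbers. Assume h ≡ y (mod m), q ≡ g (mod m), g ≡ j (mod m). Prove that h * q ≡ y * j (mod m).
q ≡ g (mod m) and g ≡ j (mod m), therefore q ≡ j (mod m). Since h ≡ y (mod m), by multiplying congruences, h * q ≡ y * j (mod m).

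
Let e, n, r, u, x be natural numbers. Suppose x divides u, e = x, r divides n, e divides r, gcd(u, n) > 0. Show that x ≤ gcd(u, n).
Since e = x and e divides r, x divides r. r divides n, so x divides n. x divides u, so x divides gcd(u, n). gcd(u, n) > 0, so x ≤ gcd(u, n).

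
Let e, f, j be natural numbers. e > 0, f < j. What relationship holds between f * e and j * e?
f * e < j * e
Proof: f < j and e > 0. By multiplying by a positive, f * e < j * e.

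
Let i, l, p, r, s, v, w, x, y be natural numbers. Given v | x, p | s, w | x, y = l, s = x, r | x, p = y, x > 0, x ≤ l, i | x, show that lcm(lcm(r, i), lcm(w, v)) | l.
From p = y and y = l, p = l. s = x and p | s, therefore p | x. p = l, so l | x. Since x > 0, l ≤ x. x ≤ l, so x = l. r | x and i | x, thus lcm(r, i) | x. w | x and v | x, so lcm(w, v) | x. lcm(r, i) | x, so lcm(lcm(r, i), lcm(w, v)) | x. x = l, so lcm(lcm(r, i), lcm(w, v)) | l.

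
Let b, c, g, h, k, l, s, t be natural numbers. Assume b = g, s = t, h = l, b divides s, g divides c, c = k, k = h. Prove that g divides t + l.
s = t and b divides s, thus b divides t. Since b = g, g divides t. Because c = k and k = h, c = h. h = l, so c = l. g divides c, so g divides l. Since g divides t, g divides t + l.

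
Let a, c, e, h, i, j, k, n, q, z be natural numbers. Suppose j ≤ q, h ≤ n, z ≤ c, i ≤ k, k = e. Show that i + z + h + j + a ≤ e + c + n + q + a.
k = e and i ≤ k, hence i ≤ e. z ≤ c, so i + z ≤ e + c. Because h ≤ n and j ≤ q, h + j ≤ n + q. Since i + z ≤ e + c, i + z + h + j ≤ e + c + n + q. Then i + z + h + j + a ≤ e + c + n + q + a.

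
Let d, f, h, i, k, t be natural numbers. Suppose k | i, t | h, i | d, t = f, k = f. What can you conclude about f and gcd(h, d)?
f | gcd(h, d)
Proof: t = f and t | h, so f | h. k = f and k | i, hence f | i. i | d, so f | d. Since f | h, f | gcd(h, d).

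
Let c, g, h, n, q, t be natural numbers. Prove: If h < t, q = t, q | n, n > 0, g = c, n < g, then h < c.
Since q = t and q | n, t | n. n > 0, so t ≤ n. h < t, so h < n. g = c and n < g, hence n < c. Since h < n, h < c.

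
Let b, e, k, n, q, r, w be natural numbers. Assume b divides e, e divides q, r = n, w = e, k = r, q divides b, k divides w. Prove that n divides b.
k = r and r = n, hence k = n. Since e divides q and q divides b, e divides b. Since b divides e, e = b. Since w = e and k divides w, k divides e. e = b, so k divides b. Since k = n, n divides b.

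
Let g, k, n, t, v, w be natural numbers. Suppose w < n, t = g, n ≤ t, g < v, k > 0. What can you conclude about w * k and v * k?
w * k < v * k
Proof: t = g and n ≤ t, thus n ≤ g. Since g < v, n < v. Since w < n, w < v. Because k > 0, w * k < v * k.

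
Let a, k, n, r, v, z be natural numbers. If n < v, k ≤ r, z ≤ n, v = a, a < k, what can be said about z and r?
z < r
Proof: Because v = a and n < v, n < a. z ≤ n, so z < a. a < k and k ≤ r, therefore a < r. z < a, so z < r.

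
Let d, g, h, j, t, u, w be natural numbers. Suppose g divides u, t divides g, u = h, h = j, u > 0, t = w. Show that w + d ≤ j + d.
u = h and h = j, thus u = j. t divides g and g divides u, hence t divides u. Since u > 0, t ≤ u. Since t = w, w ≤ u. u = j, so w ≤ j. Then w + d ≤ j + d.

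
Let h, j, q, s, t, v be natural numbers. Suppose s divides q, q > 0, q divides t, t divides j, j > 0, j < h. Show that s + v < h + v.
From s divides q and q > 0, s ≤ q. q divides t and t divides j, thus q divides j. j > 0, so q ≤ j. Because j < h, q < h. Since s ≤ q, s < h. Then s + v < h + v.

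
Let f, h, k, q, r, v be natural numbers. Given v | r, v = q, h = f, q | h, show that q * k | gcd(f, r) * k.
h = f and q | h, so q | f. From v = q and v | r, q | r. Since q | f, q | gcd(f, r). Then q * k | gcd(f, r) * k.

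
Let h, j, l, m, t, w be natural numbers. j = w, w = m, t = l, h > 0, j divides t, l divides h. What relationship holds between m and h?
m ≤ h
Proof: Since j = w and w = m, j = m. Since t = l and j divides t, j divides l. Since l divides h, j divides h. j = m, so m divides h. h > 0, so m ≤ h.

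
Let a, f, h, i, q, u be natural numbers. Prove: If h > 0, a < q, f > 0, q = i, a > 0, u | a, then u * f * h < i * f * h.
Since u | a and a > 0, u ≤ a. q = i and a < q, hence a < i. Since u ≤ a, u < i. Since f > 0, u * f < i * f. Since h > 0, u * f * h < i * f * h.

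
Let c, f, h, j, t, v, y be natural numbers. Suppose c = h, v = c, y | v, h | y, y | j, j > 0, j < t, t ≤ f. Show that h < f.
v = c and y | v, thus y | c. c = h, so y | h. h | y, so y = h. Since y | j, h | j. j > 0, so h ≤ j. j < t, so h < t. Because t ≤ f, h < f.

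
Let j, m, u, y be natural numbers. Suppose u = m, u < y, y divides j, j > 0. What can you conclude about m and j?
m < j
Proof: u = m and u < y, so m < y. y divides j and j > 0, therefore y ≤ j. Since m < y, m < j.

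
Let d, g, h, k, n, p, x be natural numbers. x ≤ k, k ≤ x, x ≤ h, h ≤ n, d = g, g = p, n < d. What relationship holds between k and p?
k < p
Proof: x ≤ k and k ≤ x, hence x = k. Because x ≤ h and h ≤ n, x ≤ n. x = k, so k ≤ n. From d = g and g = p, d = p. Since n < d, n < p. Since k ≤ n, k < p.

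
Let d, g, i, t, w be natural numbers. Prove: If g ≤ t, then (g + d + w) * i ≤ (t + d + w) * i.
From g ≤ t, g + d ≤ t + d. Then g + d + w ≤ t + d + w. By multiplying by a non-negative, (g + d + w) * i ≤ (t + d + w) * i.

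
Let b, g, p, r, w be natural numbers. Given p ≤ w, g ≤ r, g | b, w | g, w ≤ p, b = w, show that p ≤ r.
b = w and g | b, therefore g | w. Since w | g, g = w. From w ≤ p and p ≤ w, w = p. Since g = w, g = p. g ≤ r, so p ≤ r.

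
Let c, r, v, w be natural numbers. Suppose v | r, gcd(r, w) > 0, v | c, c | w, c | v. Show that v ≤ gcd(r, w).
From c | v and v | c, c = v. Since c | w, v | w. v | r, so v | gcd(r, w). From gcd(r, w) > 0, v ≤ gcd(r, w).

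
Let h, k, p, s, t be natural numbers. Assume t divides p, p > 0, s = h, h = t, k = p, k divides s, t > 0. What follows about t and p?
t = p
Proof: t divides p and p > 0, thus t ≤ p. Since s = h and h = t, s = t. k = p and k divides s, therefore p divides s. s = t, so p divides t. Since t > 0, p ≤ t. Since t ≤ p, t = p.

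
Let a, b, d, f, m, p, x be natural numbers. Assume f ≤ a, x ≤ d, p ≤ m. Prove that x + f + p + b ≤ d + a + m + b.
x ≤ d and f ≤ a, hence x + f ≤ d + a. Since p ≤ m, x + f + p ≤ d + a + m. Then x + f + p + b ≤ d + a + m + b.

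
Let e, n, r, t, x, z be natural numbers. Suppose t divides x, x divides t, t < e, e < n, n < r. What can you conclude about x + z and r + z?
x + z < r + z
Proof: From t divides x and x divides t, t = x. t < e, so x < e. e < n, so x < n. n < r, so x < r. Then x + z < r + z.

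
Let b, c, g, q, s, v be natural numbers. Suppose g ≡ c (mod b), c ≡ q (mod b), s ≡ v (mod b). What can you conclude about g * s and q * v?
g * s ≡ q * v (mod b)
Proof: From g ≡ c (mod b) and c ≡ q (mod b), g ≡ q (mod b). s ≡ v (mod b), so g * s ≡ q * v (mod b).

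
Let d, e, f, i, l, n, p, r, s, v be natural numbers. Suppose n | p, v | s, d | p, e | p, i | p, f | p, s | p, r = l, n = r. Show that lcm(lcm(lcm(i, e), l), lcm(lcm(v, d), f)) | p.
From i | p and e | p, lcm(i, e) | p. n = r and r = l, hence n = l. n | p, so l | p. Since lcm(i, e) | p, lcm(lcm(i, e), l) | p. v | s and s | p, so v | p. d | p, so lcm(v, d) | p. Since f | p, lcm(lcm(v, d), f) | p. lcm(lcm(i, e), l) | p, so lcm(lcm(lcm(i, e), l), lcm(lcm(v, d), f)) | p.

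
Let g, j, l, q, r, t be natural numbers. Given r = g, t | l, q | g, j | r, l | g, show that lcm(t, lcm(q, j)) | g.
t | l and l | g, so t | g. Because r = g and j | r, j | g. q | g, so lcm(q, j) | g. t | g, so lcm(t, lcm(q, j)) | g.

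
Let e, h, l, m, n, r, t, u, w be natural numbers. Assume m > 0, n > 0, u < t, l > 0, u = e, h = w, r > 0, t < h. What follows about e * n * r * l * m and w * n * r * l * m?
e * n * r * l * m < w * n * r * l * m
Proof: u = e and u < t, so e < t. From h = w and t < h, t < w. e < t, so e < w. n > 0, so e * n < w * n. r > 0, so e * n * r < w * n * r. l > 0, so e * n * r * l < w * n * r * l. Since m > 0, e * n * r * l * m < w * n * r * l * m.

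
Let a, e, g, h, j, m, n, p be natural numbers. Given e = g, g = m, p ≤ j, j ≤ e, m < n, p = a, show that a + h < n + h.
Since p = a and p ≤ j, a ≤ j. Since e = g and j ≤ e, j ≤ g. Since g = m, j ≤ m. m < n, so j < n. a ≤ j, so a < n. Then a + h < n + h.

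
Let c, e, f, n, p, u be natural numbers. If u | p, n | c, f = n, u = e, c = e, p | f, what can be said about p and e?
p = e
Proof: Since f = n and p | f, p | n. c = e and n | c, thus n | e. p | n, so p | e. Since u = e and u | p, e | p. Since p | e, p = e.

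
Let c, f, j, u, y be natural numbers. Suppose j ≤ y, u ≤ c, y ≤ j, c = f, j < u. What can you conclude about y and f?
y < f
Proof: j ≤ y and y ≤ j, so j = y. Since j < u, y < u. Since u ≤ c, y < c. c = f, so y < f.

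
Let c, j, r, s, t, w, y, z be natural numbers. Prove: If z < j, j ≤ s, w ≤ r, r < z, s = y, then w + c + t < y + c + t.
w ≤ r and r < z, so w < z. From z < j, w < j. j ≤ s, so w < s. Since s = y, w < y. Then w + c < y + c. Then w + c + t < y + c + t.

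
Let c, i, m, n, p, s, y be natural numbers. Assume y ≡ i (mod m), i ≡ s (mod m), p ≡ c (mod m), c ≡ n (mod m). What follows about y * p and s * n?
y * p ≡ s * n (mod m)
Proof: Because y ≡ i (mod m) and i ≡ s (mod m), y ≡ s (mod m). From p ≡ c (mod m) and c ≡ n (mod m), p ≡ n (mod m). From y ≡ s (mod m), y * p ≡ s * n (mod m).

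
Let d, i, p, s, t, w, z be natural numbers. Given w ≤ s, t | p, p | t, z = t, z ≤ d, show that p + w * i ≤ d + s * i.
Since t | p and p | t, t = p. Because z = t and z ≤ d, t ≤ d. Since t = p, p ≤ d. Because w ≤ s, w * i ≤ s * i. p ≤ d, so p + w * i ≤ d + s * i.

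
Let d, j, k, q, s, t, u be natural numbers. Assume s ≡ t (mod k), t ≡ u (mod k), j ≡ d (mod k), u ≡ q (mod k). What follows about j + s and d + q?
j + s ≡ d + q (mod k)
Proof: s ≡ t (mod k) and t ≡ u (mod k), so s ≡ u (mod k). u ≡ q (mod k), so s ≡ q (mod k). Since j ≡ d (mod k), by adding congruences, j + s ≡ d + q (mod k).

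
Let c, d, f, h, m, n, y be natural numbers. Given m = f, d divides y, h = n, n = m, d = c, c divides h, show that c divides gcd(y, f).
d = c and d divides y, so c divides y. Since n = m and m = f, n = f. h = n and c divides h, so c divides n. n = f, so c divides f. Since c divides y, c divides gcd(y, f).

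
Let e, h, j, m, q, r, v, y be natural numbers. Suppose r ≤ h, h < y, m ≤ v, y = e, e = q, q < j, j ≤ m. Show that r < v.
Because y = e and e = q, y = q. Since h < y, h < q. j ≤ m and m ≤ v, so j ≤ v. Since q < j, q < v. h < q, so h < v. Since r ≤ h, r < v.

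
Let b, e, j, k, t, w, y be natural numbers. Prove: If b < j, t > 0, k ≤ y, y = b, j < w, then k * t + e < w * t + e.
From y = b and k ≤ y, k ≤ b. Since b < j and j < w, b < w. k ≤ b, so k < w. Combined with t > 0, by multiplying by a positive, k * t < w * t. Then k * t + e < w * t + e.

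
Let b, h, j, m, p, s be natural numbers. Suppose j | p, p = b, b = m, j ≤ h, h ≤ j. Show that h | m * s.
j ≤ h and h ≤ j, so j = h. p = b and b = m, so p = m. j | p, so j | m. j = h, so h | m. Then h | m * s.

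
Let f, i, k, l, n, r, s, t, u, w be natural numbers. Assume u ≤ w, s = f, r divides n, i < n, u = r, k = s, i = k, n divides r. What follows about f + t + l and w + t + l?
f + t + l < w + t + l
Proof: i = k and k = s, therefore i = s. From i < n, s < n. r divides n and n divides r, so r = n. Since u = r and u ≤ w, r ≤ w. r = n, so n ≤ w. s < n, so s < w. Since s = f, f < w. Then f + t < w + t. Then f + t + l < w + t + l.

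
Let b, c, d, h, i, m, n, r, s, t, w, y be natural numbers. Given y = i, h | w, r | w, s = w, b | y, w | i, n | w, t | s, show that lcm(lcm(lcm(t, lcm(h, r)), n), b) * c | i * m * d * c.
From s = w and t | s, t | w. h | w and r | w, so lcm(h, r) | w. From t | w, lcm(t, lcm(h, r)) | w. n | w, so lcm(lcm(t, lcm(h, r)), n) | w. Since w | i, lcm(lcm(t, lcm(h, r)), n) | i. y = i and b | y, so b | i. lcm(lcm(t, lcm(h, r)), n) | i, so lcm(lcm(lcm(t, lcm(h, r)), n), b) | i. Then lcm(lcm(lcm(t, lcm(h, r)), n), b) | i * m. Then lcm(lcm(lcm(t, lcm(h, r)), n), b) | i * m * d. Then lcm(lcm(lcm(t, lcm(h, r)), n), b) * c | i * m * d * c.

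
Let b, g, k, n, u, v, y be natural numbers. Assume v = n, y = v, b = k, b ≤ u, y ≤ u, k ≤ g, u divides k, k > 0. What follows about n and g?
n ≤ g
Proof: u divides k and k > 0, therefore u ≤ k. b = k and b ≤ u, hence k ≤ u. Since u ≤ k, u = k. Since y = v and v = n, y = n. Since y ≤ u, n ≤ u. u = k, so n ≤ k. From k ≤ g, n ≤ g.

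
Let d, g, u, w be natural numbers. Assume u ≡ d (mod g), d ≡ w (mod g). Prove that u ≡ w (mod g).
u ≡ d (mod g) and d ≡ w (mod g). By transitivity, u ≡ w (mod g).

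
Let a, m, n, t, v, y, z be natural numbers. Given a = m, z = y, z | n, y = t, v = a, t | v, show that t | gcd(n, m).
From z = y and z | n, y | n. y = t, so t | n. v = a and t | v, thus t | a. Since a = m, t | m. t | n, so t | gcd(n, m).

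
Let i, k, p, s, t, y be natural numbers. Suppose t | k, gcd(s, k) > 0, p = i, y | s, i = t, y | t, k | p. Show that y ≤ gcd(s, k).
p = i and i = t, thus p = t. Since k | p, k | t. Since t | k, t = k. Since y | t, y | k. y | s, so y | gcd(s, k). gcd(s, k) > 0, so y ≤ gcd(s, k).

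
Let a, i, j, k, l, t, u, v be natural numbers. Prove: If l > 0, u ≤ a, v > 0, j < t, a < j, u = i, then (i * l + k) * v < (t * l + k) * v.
u ≤ a and a < j, thus u < j. From u = i, i < j. j < t, so i < t. Combining with l > 0, by multiplying by a positive, i * l < t * l. Then i * l + k < t * l + k. From v > 0, by multiplying by a positive, (i * l + k) * v < (t * l + k) * v.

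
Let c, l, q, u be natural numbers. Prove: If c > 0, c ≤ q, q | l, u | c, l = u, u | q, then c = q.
Because l = u and q | l, q | u. Since u | q, u = q. Since u | c, q | c. c > 0, so q ≤ c. c ≤ q, so q = c. Then c = q.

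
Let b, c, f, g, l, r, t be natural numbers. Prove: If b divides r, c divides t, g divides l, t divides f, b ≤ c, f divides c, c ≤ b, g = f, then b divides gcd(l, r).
c divides t and t divides f, therefore c divides f. Since f divides c, f = c. g = f, so g = c. Since c ≤ b and b ≤ c, c = b. Since g = c, g = b. g divides l, so b divides l. b divides r, so b divides gcd(l, r).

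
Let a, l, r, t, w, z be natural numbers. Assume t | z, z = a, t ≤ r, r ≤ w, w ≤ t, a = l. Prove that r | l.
r ≤ w and w ≤ t, therefore r ≤ t. Since t ≤ r, t = r. z = a and a = l, hence z = l. t | z, so t | l. Because t = r, r | l.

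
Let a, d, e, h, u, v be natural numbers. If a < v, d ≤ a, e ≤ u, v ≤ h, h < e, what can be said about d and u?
d < u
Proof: d ≤ a and a < v, so d < v. v ≤ h, so d < h. h < e and e ≤ u, so h < u. Since d < h, d < u.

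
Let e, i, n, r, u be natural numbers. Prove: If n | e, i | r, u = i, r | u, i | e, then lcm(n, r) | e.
u = i and r | u, therefore r | i. Since i | r, i = r. From i | e, r | e. Since n | e, lcm(n, r) | e.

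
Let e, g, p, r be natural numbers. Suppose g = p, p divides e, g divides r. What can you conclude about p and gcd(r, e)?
p divides gcd(r, e)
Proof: g = p and g divides r, therefore p divides r. p divides e, so p divides gcd(r, e).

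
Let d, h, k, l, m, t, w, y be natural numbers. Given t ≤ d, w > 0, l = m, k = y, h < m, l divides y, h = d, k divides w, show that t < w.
From h = d and h < m, d < m. t ≤ d, so t < m. Since l = m and l divides y, m divides y. Since k = y and k divides w, y divides w. Since m divides y, m divides w. w > 0, so m ≤ w. t < m, so t < w.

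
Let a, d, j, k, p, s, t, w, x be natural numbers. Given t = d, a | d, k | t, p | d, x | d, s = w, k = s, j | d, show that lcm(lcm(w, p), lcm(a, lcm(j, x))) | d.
From k = s and s = w, k = w. Since k | t, w | t. Since t = d, w | d. Since p | d, lcm(w, p) | d. j | d and x | d, hence lcm(j, x) | d. a | d, so lcm(a, lcm(j, x)) | d. lcm(w, p) | d, so lcm(lcm(w, p), lcm(a, lcm(j, x))) | d.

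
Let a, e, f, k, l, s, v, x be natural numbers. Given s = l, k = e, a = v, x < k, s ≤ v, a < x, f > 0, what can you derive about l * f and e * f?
l * f < e * f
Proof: From s = l and s ≤ v, l ≤ v. Since a = v and a < x, v < x. k = e and x < k, thus x < e. v < x, so v < e. l ≤ v, so l < e. Combining with f > 0, by multiplying by a positive, l * f < e * f.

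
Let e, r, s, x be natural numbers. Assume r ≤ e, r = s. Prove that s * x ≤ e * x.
r = s and r ≤ e, therefore s ≤ e. By multiplying by a non-negative, s * x ≤ e * x.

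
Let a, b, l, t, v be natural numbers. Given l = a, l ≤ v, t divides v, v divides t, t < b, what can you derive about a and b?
a < b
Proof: t divides v and v divides t, hence t = v. t < b, so v < b. l ≤ v, so l < b. l = a, so a < b.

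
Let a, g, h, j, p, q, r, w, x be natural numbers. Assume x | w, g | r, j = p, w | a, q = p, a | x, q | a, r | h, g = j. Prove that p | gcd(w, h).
Since a | x and x | w, a | w. Since w | a, a = w. q = p and q | a, so p | a. a = w, so p | w. Since g = j and g | r, j | r. j = p, so p | r. r | h, so p | h. p | w, so p | gcd(w, h).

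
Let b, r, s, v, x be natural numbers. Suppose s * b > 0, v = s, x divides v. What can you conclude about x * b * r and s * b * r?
x * b * r ≤ s * b * r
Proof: v = s and x divides v, therefore x divides s. Then x * b divides s * b. Because s * b > 0, x * b ≤ s * b. By multiplying by a non-negative, x * b * r ≤ s * b * r.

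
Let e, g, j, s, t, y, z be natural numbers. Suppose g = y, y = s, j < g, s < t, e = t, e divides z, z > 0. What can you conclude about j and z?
j < z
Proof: Since g = y and y = s, g = s. j < g, so j < s. Since s < t, j < t. e = t and e divides z, so t divides z. Since z > 0, t ≤ z. Since j < t, j < z.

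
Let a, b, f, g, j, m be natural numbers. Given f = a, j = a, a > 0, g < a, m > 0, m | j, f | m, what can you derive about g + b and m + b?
g + b < m + b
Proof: From f | m and m > 0, f ≤ m. f = a, so a ≤ m. j = a and m | j, so m | a. Since a > 0, m ≤ a. a ≤ m, so a = m. Since g < a, g < m. Then g + b < m + b.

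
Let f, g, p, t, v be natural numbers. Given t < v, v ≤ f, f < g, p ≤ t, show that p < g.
From t < v and v ≤ f, t < f. p ≤ t, so p < f. Since f < g, p < g.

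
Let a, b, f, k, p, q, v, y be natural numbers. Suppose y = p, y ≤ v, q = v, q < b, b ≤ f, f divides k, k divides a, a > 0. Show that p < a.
q = v and q < b, therefore v < b. y ≤ v, so y < b. y = p, so p < b. b ≤ f, so p < f. f divides k and k divides a, thus f divides a. Since a > 0, f ≤ a. Since p < f, p < a.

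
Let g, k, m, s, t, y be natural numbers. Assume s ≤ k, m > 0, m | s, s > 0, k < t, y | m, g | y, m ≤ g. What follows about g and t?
g < t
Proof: From g | y and y | m, g | m. Since m > 0, g ≤ m. m ≤ g, so m = g. From m | s and s > 0, m ≤ s. Since s ≤ k and k < t, s < t. Since m ≤ s, m < t. m = g, so g < t.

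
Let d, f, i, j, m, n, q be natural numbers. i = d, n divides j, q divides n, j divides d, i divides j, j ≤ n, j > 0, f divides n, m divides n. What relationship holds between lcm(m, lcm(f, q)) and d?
lcm(m, lcm(f, q)) divides d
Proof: i = d and i divides j, therefore d divides j. j divides d, so j = d. Since n divides j and j > 0, n ≤ j. Since j ≤ n, n = j. Because f divides n and q divides n, lcm(f, q) divides n. m divides n, so lcm(m, lcm(f, q)) divides n. n = j, so lcm(m, lcm(f, q)) divides j. j = d, so lcm(m, lcm(f, q)) divides d.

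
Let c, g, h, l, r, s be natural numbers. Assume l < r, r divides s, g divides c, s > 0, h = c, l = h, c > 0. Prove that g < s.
From g divides c and c > 0, g ≤ c. l = h and l < r, so h < r. h = c, so c < r. Since g ≤ c, g < r. r divides s and s > 0, so r ≤ s. g < r, so g < s.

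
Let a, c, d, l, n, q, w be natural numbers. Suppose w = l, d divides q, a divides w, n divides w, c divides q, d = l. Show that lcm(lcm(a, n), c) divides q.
Since a divides w and n divides w, lcm(a, n) divides w. Since w = l, lcm(a, n) divides l. Since d = l and d divides q, l divides q. lcm(a, n) divides l, so lcm(a, n) divides q. Since c divides q, lcm(lcm(a, n), c) divides q.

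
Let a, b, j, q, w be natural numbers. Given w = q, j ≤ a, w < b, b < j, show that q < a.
w = q and w < b, hence q < b. b < j and j ≤ a, therefore b < a. Since q < b, q < a.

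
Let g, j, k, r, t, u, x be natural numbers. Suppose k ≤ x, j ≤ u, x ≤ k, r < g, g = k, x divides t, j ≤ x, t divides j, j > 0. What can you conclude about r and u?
r < u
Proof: From k ≤ x and x ≤ k, k = x. Since g = k, g = x. From r < g, r < x. x divides t and t divides j, therefore x divides j. From j > 0, x ≤ j. j ≤ x, so j = x. j ≤ u, so x ≤ u. Since r < x, r < u.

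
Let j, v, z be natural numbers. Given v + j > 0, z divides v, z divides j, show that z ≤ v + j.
z divides v and z divides j, so z divides v + j. Since v + j > 0, z ≤ v + j.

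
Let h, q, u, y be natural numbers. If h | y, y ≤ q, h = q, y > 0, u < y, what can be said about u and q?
u < q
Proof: Because h | y and y > 0, h ≤ y. Since h = q, q ≤ y. From y ≤ q, y = q. Since u < y, u < q.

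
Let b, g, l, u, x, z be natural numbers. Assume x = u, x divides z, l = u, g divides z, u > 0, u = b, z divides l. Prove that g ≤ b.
Since l = u and z divides l, z divides u. x = u and x divides z, therefore u divides z. Since z divides u, z = u. g divides z, so g divides u. Since u > 0, g ≤ u. u = b, so g ≤ b.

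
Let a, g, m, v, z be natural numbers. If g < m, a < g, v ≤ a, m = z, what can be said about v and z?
v < z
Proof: From v ≤ a and a < g, v < g. m = z and g < m, thus g < z. v < g, so v < z.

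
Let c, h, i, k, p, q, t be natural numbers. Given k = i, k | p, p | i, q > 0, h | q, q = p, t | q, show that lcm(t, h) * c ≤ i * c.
Because k = i and k | p, i | p. p | i, so p = i. q = p, so q = i. t | q and h | q, therefore lcm(t, h) | q. q > 0, so lcm(t, h) ≤ q. Because q = i, lcm(t, h) ≤ i. Then lcm(t, h) * c ≤ i * c.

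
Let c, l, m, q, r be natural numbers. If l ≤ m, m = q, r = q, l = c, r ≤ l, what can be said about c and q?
c = q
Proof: r = q and r ≤ l, hence q ≤ l. From m = q and l ≤ m, l ≤ q. q ≤ l, so q = l. l = c, so q = c. Then c = q.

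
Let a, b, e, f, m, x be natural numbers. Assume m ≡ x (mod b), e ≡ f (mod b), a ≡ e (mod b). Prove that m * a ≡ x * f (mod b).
a ≡ e (mod b) and e ≡ f (mod b), thus a ≡ f (mod b). Combining with m ≡ x (mod b), by multiplying congruences, m * a ≡ x * f (mod b).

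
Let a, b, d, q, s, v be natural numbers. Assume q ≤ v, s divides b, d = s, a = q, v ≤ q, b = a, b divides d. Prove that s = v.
d = s and b divides d, so b divides s. s divides b, so s = b. Since b = a, s = a. a = q, so s = q. Because q ≤ v and v ≤ q, q = v. s = q, so s = v.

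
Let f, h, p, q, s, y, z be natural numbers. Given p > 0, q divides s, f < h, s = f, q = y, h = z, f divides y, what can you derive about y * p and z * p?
y * p < z * p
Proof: s = f and q divides s, hence q divides f. Since q = y, y divides f. f divides y, so f = y. Because h = z and f < h, f < z. Since f = y, y < z. From p > 0, by multiplying by a positive, y * p < z * p.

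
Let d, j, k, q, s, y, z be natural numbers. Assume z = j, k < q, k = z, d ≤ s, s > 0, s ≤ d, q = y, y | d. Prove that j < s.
k = z and k < q, so z < q. Since q = y, z < y. Since z = j, j < y. Because d ≤ s and s ≤ d, d = s. Since y | d, y | s. s > 0, so y ≤ s. Since j < y, j < s.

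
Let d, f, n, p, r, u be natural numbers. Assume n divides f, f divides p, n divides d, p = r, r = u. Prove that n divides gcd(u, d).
Since p = r and f divides p, f divides r. n divides f, so n divides r. From r = u, n divides u. Since n divides d, n divides gcd(u, d).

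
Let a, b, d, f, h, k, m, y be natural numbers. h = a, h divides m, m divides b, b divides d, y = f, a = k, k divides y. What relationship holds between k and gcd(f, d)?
k divides gcd(f, d)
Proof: Because y = f and k divides y, k divides f. h = a and a = k, hence h = k. h divides m and m divides b, therefore h divides b. Since b divides d, h divides d. h = k, so k divides d. k divides f, so k divides gcd(f, d).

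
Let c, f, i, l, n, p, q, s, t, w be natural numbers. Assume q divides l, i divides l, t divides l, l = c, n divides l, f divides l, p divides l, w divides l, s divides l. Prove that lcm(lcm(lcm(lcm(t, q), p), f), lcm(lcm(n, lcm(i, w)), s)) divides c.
t divides l and q divides l, hence lcm(t, q) divides l. p divides l, so lcm(lcm(t, q), p) divides l. Since f divides l, lcm(lcm(lcm(t, q), p), f) divides l. i divides l and w divides l, hence lcm(i, w) divides l. Since n divides l, lcm(n, lcm(i, w)) divides l. s divides l, so lcm(lcm(n, lcm(i, w)), s) divides l. Since lcm(lcm(lcm(t, q), p), f) divides l, lcm(lcm(lcm(lcm(t, q), p), f), lcm(lcm(n, lcm(i, w)), s)) divides l. l = c, so lcm(lcm(lcm(lcm(t, q), p), f), lcm(lcm(n, lcm(i, w)), s)) divides c.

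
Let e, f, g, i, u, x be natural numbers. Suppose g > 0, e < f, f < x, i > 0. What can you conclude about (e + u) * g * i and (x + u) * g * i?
(e + u) * g * i < (x + u) * g * i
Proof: Since e < f and f < x, e < x. Then e + u < x + u. Because g > 0, (e + u) * g < (x + u) * g. i > 0, so (e + u) * g * i < (x + u) * g * i.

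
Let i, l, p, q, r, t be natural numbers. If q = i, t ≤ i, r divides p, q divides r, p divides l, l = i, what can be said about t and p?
t ≤ p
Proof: q = i and q divides r, therefore i divides r. r divides p, so i divides p. l = i and p divides l, therefore p divides i. i divides p, so i = p. Since t ≤ i, t ≤ p.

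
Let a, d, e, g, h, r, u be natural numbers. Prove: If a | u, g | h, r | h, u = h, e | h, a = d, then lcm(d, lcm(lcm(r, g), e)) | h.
u = h and a | u, thus a | h. From a = d, d | h. r | h and g | h, therefore lcm(r, g) | h. Since e | h, lcm(lcm(r, g), e) | h. Since d | h, lcm(d, lcm(lcm(r, g), e)) | h.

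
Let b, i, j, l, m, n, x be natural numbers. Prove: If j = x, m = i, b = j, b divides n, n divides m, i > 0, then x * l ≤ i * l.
b divides n and n divides m, hence b divides m. Since b = j, j divides m. m = i, so j divides i. Since i > 0, j ≤ i. j = x, so x ≤ i. By multiplying by a non-negative, x * l ≤ i * l.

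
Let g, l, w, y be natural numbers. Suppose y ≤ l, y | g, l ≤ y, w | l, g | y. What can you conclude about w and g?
w | g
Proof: From l ≤ y and y ≤ l, l = y. y | g and g | y, thus y = g. From l = y, l = g. w | l, so w | g.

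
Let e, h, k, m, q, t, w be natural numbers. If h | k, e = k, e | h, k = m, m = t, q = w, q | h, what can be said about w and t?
w | t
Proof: e = k and e | h, therefore k | h. h | k, so h = k. k = m, so h = m. Since m = t, h = t. q = w and q | h, hence w | h. h = t, so w | t.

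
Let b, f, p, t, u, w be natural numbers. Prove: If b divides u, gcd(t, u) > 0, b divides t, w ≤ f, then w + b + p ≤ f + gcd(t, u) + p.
b divides t and b divides u, so b divides gcd(t, u). gcd(t, u) > 0, so b ≤ gcd(t, u). Since w ≤ f, w + b ≤ f + gcd(t, u). Then w + b + p ≤ f + gcd(t, u) + p.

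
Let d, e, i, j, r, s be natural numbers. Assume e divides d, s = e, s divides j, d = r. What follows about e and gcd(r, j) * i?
e divides gcd(r, j) * i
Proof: d = r and e divides d, hence e divides r. s = e and s divides j, hence e divides j. e divides r, so e divides gcd(r, j). Then e divides gcd(r, j) * i.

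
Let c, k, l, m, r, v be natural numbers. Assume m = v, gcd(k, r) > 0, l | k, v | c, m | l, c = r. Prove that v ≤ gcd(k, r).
m = v and m | l, therefore v | l. Since l | k, v | k. c = r and v | c, therefore v | r. Since v | k, v | gcd(k, r). Since gcd(k, r) > 0, v ≤ gcd(k, r).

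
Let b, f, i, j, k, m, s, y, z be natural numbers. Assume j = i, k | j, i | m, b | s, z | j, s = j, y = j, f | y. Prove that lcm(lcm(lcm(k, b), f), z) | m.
s = j and b | s, thus b | j. Since k | j, lcm(k, b) | j. y = j and f | y, thus f | j. Since lcm(k, b) | j, lcm(lcm(k, b), f) | j. z | j, so lcm(lcm(lcm(k, b), f), z) | j. j = i, so lcm(lcm(lcm(k, b), f), z) | i. From i | m, lcm(lcm(lcm(k, b), f), z) | m.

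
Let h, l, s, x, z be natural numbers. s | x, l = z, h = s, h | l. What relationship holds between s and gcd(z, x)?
s | gcd(z, x)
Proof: h = s and h | l, hence s | l. Since l = z, s | z. s | x, so s | gcd(z, x).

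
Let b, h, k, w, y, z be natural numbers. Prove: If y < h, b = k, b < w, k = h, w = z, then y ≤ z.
From b = k and k = h, b = h. b < w, so h < w. Because w = z, h < z. y < h, so y < z. Then y ≤ z.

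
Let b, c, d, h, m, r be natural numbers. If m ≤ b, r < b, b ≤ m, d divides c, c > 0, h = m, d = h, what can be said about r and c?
r < c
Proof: b ≤ m and m ≤ b, hence b = m. Since r < b, r < m. From d divides c and c > 0, d ≤ c. Since d = h, h ≤ c. Because h = m, m ≤ c. Since r < m, r < c.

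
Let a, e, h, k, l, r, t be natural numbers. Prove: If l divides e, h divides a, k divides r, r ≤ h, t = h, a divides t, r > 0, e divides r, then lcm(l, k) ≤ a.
Since l divides e and e divides r, l divides r. Since k divides r, lcm(l, k) divides r. Since r > 0, lcm(l, k) ≤ r. From t = h and a divides t, a divides h. Since h divides a, h = a. r ≤ h, so r ≤ a. Since lcm(l, k) ≤ r, lcm(l, k) ≤ a.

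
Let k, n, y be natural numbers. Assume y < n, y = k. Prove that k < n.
y = k and y < n. By substitution, k < n.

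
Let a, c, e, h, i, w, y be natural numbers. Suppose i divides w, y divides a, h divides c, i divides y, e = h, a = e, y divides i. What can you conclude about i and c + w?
i divides c + w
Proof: y divides i and i divides y, hence y = i. a = e and y divides a, therefore y divides e. Since y = i, i divides e. Since e = h, i divides h. h divides c, so i divides c. Since i divides w, i divides c + w.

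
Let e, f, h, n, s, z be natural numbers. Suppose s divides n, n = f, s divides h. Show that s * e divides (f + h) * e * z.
n = f and s divides n, hence s divides f. s divides h, so s divides f + h. Then s * e divides (f + h) * e. Then s * e divides (f + h) * e * z.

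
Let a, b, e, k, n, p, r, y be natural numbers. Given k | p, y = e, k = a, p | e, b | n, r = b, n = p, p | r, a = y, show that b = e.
n = p and b | n, hence b | p. Since r = b and p | r, p | b. b | p, so b = p. Because a = y and y = e, a = e. Because k = a and k | p, a | p. Since a = e, e | p. p | e, so p = e. Since b = p, b = e.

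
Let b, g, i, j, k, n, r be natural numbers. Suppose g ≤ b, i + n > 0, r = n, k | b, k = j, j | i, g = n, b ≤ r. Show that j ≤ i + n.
Because r = n and b ≤ r, b ≤ n. g = n and g ≤ b, so n ≤ b. Since b ≤ n, b = n. k = j and k | b, hence j | b. Since b = n, j | n. Since j | i, j | i + n. Since i + n > 0, j ≤ i + n.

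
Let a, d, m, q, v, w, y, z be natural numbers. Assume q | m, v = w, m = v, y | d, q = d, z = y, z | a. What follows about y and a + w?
y | a + w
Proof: Since z = y and z | a, y | a. From q = d and q | m, d | m. m = v, so d | v. Since y | d, y | v. v = w, so y | w. Since y | a, y | a + w.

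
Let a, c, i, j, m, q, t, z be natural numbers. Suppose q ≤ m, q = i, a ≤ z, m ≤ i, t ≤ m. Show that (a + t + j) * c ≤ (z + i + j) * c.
q = i and q ≤ m, thus i ≤ m. m ≤ i, so m = i. t ≤ m, so t ≤ i. Then t + j ≤ i + j. Because a ≤ z, a + t + j ≤ z + i + j. Then (a + t + j) * c ≤ (z + i + j) * c.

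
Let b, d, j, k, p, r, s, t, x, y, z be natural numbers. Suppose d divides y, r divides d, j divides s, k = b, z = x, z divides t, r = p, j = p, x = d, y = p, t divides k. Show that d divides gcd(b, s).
z = x and x = d, therefore z = d. Because k = b and t divides k, t divides b. From z divides t, z divides b. z = d, so d divides b. r = p and r divides d, hence p divides d. y = p and d divides y, therefore d divides p. Since p divides d, p = d. Because j = p and j divides s, p divides s. p = d, so d divides s. Since d divides b, d divides gcd(b, s).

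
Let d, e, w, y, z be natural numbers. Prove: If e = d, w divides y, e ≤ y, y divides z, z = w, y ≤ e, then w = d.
z = w and y divides z, so y divides w. w divides y, so w = y. y ≤ e and e ≤ y, hence y = e. From w = y, w = e. e = d, so w = d.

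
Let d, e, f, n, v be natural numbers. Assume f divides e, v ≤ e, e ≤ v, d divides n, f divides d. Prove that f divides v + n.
e ≤ v and v ≤ e, therefore e = v. f divides e, so f divides v. Since f divides d and d divides n, f divides n. f divides v, so f divides v + n.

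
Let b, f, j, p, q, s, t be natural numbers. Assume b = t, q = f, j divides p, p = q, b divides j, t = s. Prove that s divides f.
p = q and q = f, therefore p = f. b divides j and j divides p, therefore b divides p. b = t, so t divides p. t = s, so s divides p. Since p = f, s divides f.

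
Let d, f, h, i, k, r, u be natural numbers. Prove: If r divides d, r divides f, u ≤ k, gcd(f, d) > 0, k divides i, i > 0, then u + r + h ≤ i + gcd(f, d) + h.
k divides i and i > 0, so k ≤ i. u ≤ k, so u ≤ i. Since r divides f and r divides d, r divides gcd(f, d). gcd(f, d) > 0, so r ≤ gcd(f, d). Then r + h ≤ gcd(f, d) + h. u ≤ i, so u + r + h ≤ i + gcd(f, d) + h.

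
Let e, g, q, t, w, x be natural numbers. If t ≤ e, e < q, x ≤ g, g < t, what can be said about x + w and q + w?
x + w < q + w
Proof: x ≤ g and g < t, hence x < t. Since t ≤ e, x < e. e < q, so x < q. Then x + w < q + w.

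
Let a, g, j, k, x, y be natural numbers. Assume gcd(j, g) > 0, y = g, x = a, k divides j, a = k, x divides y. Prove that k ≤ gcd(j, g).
y = g and x divides y, therefore x divides g. Since x = a, a divides g. a = k, so k divides g. k divides j, so k divides gcd(j, g). Since gcd(j, g) > 0, k ≤ gcd(j, g).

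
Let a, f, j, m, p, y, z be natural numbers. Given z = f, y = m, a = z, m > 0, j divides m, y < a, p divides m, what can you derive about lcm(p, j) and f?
lcm(p, j) < f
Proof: Since p divides m and j divides m, lcm(p, j) divides m. Since m > 0, lcm(p, j) ≤ m. a = z and z = f, thus a = f. From y = m and y < a, m < a. Since a = f, m < f. lcm(p, j) ≤ m, so lcm(p, j) < f.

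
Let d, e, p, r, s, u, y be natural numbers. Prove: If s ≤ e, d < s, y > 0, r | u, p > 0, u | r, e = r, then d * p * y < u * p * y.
Since r | u and u | r, r = u. e = r and s ≤ e, hence s ≤ r. Since d < s, d < r. r = u, so d < u. p > 0, so d * p < u * p. From y > 0, d * p * y < u * p * y.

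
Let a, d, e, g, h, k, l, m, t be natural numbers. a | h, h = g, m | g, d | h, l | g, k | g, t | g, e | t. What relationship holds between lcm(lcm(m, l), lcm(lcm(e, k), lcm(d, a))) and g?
lcm(lcm(m, l), lcm(lcm(e, k), lcm(d, a))) | g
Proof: Since m | g and l | g, lcm(m, l) | g. e | t and t | g, therefore e | g. Since k | g, lcm(e, k) | g. d | h and a | h, hence lcm(d, a) | h. h = g, so lcm(d, a) | g. Since lcm(e, k) | g, lcm(lcm(e, k), lcm(d, a)) | g. Since lcm(m, l) | g, lcm(lcm(m, l), lcm(lcm(e, k), lcm(d, a))) | g.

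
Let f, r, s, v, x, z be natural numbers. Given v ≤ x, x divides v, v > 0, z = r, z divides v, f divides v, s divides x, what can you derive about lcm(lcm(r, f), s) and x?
lcm(lcm(r, f), s) divides x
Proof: Because x divides v and v > 0, x ≤ v. v ≤ x, so v = x. Because z = r and z divides v, r divides v. Since f divides v, lcm(r, f) divides v. v = x, so lcm(r, f) divides x. s divides x, so lcm(lcm(r, f), s) divides x.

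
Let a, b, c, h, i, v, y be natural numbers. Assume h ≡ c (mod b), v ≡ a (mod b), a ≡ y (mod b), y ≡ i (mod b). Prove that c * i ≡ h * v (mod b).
v ≡ a (mod b) and a ≡ y (mod b), so v ≡ y (mod b). Since y ≡ i (mod b), v ≡ i (mod b). Because h ≡ c (mod b), h * v ≡ c * i (mod b). Then c * i ≡ h * v (mod b).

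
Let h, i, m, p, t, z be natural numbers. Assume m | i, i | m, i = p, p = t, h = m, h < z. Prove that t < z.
From m | i and i | m, m = i. i = p, so m = p. Since p = t, m = t. h = m and h < z, thus m < z. m = t, so t < z.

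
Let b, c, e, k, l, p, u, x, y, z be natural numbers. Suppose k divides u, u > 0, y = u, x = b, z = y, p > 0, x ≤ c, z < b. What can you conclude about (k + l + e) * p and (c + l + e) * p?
(k + l + e) * p < (c + l + e) * p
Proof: k divides u and u > 0, therefore k ≤ u. Since z = y and y = u, z = u. x = b and x ≤ c, therefore b ≤ c. z < b, so z < c. Since z = u, u < c. k ≤ u, so k < c. Then k + l < c + l. Then k + l + e < c + l + e. Combined with p > 0, by multiplying by a positive, (k + l + e) * p < (c + l + e) * p.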